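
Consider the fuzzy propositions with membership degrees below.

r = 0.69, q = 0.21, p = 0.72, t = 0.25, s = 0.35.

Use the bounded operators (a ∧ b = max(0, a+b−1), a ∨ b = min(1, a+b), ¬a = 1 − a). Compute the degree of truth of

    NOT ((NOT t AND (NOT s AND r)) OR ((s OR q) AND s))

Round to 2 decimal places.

0.91

NOT t = 1 − 0.25 = 0.75
NOT s = 1 − 0.35 = 0.65
NOT s AND r = max(0, a+b−1) on (0.65, 0.69) = 0.34
NOT t AND (NOT s AND r) = max(0, a+b−1) on (0.75, 0.34) = 0.09
s OR q = min(1, a+b) on (0.35, 0.21) = 0.56
(s OR q) AND s = max(0, a+b−1) on (0.56, 0.35) = 0.00
(NOT t AND (NOT s AND r)) OR ((s OR q) AND s) = min(1, a+b) on (0.09, 0.00) = 0.09
NOT ((NOT t AND (NOT s AND r)) OR ((s OR q) AND s)) = 1 − 0.09 = 0.91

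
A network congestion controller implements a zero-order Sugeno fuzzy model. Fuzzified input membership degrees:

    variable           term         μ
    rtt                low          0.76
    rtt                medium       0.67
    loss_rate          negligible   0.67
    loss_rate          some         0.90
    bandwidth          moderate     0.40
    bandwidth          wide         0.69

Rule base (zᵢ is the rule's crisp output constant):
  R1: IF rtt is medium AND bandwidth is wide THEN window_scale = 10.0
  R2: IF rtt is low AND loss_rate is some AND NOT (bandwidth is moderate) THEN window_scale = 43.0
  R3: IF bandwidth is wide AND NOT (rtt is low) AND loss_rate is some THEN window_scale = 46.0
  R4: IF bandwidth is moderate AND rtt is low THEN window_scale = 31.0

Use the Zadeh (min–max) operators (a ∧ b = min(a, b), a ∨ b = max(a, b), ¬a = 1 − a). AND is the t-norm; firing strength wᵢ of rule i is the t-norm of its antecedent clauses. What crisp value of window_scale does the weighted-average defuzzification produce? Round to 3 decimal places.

R1 (z=10.0): medium=0.67, wide=0.69; AND[min(a, b)] → w = 0.67
R2 (z=43.0): low=0.76, some=0.90, ¬moderate=1−0.40=0.60; AND[min(a, b)] → w = 0.60
R3 (z=46.0): wide=0.69, ¬low=1−0.76=0.24, some=0.90; AND[min(a, b)] → w = 0.24
R4 (z=31.0): moderate=0.40, low=0.76; AND[min(a, b)] → w = 0.40
Weighted average = (0.67·10.0 + 0.60·43.0 + 0.24·46.0 + 0.40·31.0) / (0.67 + 0.60 + 0.24 + 0.40)
  = 55.9400 / 1.9100 = 29.288

29.288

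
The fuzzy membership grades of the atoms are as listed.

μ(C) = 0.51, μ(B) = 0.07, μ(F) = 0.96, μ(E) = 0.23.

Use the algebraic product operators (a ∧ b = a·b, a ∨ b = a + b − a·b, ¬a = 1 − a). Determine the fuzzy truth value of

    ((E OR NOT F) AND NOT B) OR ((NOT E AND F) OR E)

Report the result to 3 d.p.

NOT F = 1 − 0.9600 = 0.0400
E OR NOT F = a + b − a·b on (0.2300, 0.0400) = 0.2608
NOT B = 1 − 0.0700 = 0.9300
(E OR NOT F) AND NOT B = a·b on (0.2608, 0.9300) = 0.2425
NOT E = 1 − 0.2300 = 0.7700
NOT E AND F = a·b on (0.7700, 0.9600) = 0.7392
(NOT E AND F) OR E = a + b − a·b on (0.7392, 0.2300) = 0.7992
((E OR NOT F) AND NOT B) OR ((NOT E AND F) OR E) = a + b − a·b on (0.2425, 0.7992) = 0.8479

0.848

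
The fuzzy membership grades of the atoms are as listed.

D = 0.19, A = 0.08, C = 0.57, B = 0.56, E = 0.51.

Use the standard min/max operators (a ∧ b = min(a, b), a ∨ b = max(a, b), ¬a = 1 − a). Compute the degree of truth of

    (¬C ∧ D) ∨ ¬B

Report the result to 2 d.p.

0.44

¬C = 1 − 0.57 = 0.43
¬C ∧ D = min(a, b) on (0.43, 0.19) = 0.19
¬B = 1 − 0.56 = 0.44
(¬C ∧ D) ∨ ¬B = max(a, b) on (0.19, 0.44) = 0.44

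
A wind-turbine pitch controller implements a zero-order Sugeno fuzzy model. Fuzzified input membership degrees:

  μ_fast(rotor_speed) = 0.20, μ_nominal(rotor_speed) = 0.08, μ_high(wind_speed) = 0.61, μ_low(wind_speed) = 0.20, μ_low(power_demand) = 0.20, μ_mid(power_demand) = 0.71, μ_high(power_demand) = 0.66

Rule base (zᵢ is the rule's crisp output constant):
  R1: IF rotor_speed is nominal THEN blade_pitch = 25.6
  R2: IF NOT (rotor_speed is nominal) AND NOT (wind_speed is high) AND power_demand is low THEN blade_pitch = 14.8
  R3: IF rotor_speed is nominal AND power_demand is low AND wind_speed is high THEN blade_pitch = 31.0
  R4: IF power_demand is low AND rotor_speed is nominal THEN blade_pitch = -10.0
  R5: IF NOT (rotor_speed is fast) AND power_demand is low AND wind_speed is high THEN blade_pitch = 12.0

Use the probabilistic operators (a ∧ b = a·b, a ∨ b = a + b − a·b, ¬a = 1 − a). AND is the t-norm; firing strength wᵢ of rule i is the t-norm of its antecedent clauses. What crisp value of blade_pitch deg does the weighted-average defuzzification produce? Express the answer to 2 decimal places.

16.08

R1 (z=25.6): nominal=0.08 → w = 0.0800
R2 (z=14.8): ¬nominal=1−0.08=0.92, ¬high=1−0.61=0.39, low=0.20; AND[a·b] → w = 0.0718
R3 (z=31.0): nominal=0.08, low=0.20, high=0.61; AND[a·b] → w = 0.0098
R4 (z=-10.0): low=0.20, nominal=0.08; AND[a·b] → w = 0.0160
R5 (z=12.0): ¬fast=1−0.20=0.80, low=0.20, high=0.61; AND[a·b] → w = 0.0976
Weighted average = (0.0800·25.6 + 0.0718·14.8 + 0.0098·31.0 + 0.0160·-10.0 + 0.0976·12.0) / (0.0800 + 0.0718 + 0.0098 + 0.0160 + 0.0976)
  = 4.4238 / 0.2751 = 16.08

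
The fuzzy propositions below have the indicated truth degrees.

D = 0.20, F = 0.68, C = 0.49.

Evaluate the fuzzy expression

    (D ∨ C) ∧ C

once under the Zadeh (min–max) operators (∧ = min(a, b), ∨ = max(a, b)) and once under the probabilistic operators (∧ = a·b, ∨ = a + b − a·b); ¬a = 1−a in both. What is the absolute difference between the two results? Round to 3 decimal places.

0.200

Under Zadeh (min–max):
  D ∨ C = max(a, b) on (0.20, 0.49) = 0.49
  (D ∨ C) ∧ C = min(a, b) on (0.49, 0.49) = 0.49
  → value = 0.4900
Under probabilistic:
  D ∨ C = a + b − a·b on (0.2000, 0.4900) = 0.5920
  (D ∨ C) ∧ C = a·b on (0.5920, 0.4900) = 0.2901
  → value = 0.2901
|0.4900 − 0.2901| = 0.200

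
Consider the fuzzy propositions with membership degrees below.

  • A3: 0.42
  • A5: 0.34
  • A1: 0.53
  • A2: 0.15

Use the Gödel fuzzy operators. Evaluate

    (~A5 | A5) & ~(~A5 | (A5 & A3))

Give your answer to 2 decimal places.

0.34

~A5 = 1 − 0.34 = 0.66
~A5 | A5 = max(a, b) on (0.66, 0.34) = 0.66
~A5 = 1 − 0.34 = 0.66
A5 & A3 = min(a, b) on (0.34, 0.42) = 0.34
~A5 | (A5 & A3) = max(a, b) on (0.66, 0.34) = 0.66
~(~A5 | (A5 & A3)) = 1 − 0.66 = 0.34
(~A5 | A5) & ~(~A5 | (A5 & A3)) = min(a, b) on (0.66, 0.34) = 0.34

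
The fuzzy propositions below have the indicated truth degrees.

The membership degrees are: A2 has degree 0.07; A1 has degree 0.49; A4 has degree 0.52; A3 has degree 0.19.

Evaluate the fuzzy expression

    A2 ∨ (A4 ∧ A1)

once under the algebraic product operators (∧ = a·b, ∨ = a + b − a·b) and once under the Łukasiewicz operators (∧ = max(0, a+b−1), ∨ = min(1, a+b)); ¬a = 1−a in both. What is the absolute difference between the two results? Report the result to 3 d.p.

Under algebraic product:
  A4 ∧ A1 = a·b on (0.5200, 0.4900) = 0.2548
  A2 ∨ (A4 ∧ A1) = a + b − a·b on (0.0700, 0.2548) = 0.3070
  → value = 0.3070
Under Łukasiewicz:
  A4 ∧ A1 = max(0, a+b−1) on (0.52, 0.49) = 0.01
  A2 ∨ (A4 ∧ A1) = min(1, a+b) on (0.07, 0.01) = 0.08
  → value = 0.0800
|0.3070 − 0.0800| = 0.227

0.227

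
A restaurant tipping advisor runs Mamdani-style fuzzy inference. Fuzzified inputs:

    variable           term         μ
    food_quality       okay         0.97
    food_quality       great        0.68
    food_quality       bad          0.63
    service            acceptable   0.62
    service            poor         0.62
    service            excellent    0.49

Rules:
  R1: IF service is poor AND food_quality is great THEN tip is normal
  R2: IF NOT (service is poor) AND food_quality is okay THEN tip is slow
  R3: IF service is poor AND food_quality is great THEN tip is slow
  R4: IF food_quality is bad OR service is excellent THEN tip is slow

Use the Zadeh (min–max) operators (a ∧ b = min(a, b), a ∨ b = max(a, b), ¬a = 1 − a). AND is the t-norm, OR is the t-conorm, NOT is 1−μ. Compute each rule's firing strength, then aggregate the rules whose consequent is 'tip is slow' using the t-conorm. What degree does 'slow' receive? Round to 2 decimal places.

R1: poor=0.62, great=0.68; AND[min(a, b)] → w = 0.62
R2: ¬poor=1−0.62=0.38, okay=0.97; AND[min(a, b)] → w = 0.38
R3: poor=0.62, great=0.68; AND[min(a, b)] → w = 0.62
R4: bad=0.63, excellent=0.49; OR[max(a, b)] → w = 0.63
Rules with consequent 'slow': {R2, R3, R4} → strengths 0.38, 0.62, 0.63
Aggregate via t-conorm [max(a, b)]: 0.63

0.63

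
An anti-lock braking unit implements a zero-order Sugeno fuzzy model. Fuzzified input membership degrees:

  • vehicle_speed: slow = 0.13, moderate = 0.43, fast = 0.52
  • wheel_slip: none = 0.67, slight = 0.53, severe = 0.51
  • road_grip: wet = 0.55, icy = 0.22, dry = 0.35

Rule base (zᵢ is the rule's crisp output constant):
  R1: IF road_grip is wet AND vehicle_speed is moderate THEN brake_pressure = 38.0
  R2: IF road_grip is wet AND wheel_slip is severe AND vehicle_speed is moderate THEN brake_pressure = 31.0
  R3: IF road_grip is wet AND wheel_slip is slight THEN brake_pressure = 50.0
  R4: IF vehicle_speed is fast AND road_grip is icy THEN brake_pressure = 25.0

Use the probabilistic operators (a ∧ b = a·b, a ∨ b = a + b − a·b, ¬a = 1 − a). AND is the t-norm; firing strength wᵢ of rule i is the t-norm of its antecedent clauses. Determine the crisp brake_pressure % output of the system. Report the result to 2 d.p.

39.53

R1 (z=38.0): wet=0.55, moderate=0.43; AND[a·b] → w = 0.2365
R2 (z=31.0): wet=0.55, severe=0.51, moderate=0.43; AND[a·b] → w = 0.1206
R3 (z=50.0): wet=0.55, slight=0.53; AND[a·b] → w = 0.2915
R4 (z=25.0): fast=0.52, icy=0.22; AND[a·b] → w = 0.1144
Weighted average = (0.2365·38.0 + 0.1206·31.0 + 0.2915·50.0 + 0.1144·25.0) / (0.2365 + 0.1206 + 0.2915 + 0.1144)
  = 30.1611 / 0.7630 = 39.53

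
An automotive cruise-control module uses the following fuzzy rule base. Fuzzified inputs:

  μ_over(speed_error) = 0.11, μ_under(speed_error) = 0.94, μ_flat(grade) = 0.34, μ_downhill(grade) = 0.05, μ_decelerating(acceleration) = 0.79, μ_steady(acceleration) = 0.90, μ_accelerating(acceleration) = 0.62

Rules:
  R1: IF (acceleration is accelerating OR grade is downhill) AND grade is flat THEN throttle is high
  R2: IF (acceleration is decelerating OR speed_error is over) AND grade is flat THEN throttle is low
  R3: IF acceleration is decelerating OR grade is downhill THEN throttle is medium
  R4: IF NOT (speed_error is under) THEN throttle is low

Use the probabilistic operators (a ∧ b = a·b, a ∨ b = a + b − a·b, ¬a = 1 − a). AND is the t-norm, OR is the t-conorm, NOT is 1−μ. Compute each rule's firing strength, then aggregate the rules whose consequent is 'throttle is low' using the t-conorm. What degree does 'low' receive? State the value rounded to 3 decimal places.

0.320

R1: (accelerating=0.62 OR downhill=0.05) = 0.6390; AND[a·b] with flat=0.34 → w = 0.2173
R2: (decelerating=0.79 OR over=0.11) = 0.8131; AND[a·b] with flat=0.34 → w = 0.2765
R3: decelerating=0.79, downhill=0.05; OR[a + b − a·b] → w = 0.8005
R4: ¬under=1−0.94=0.06 → w = 0.0600
Rules with consequent 'low': {R2, R4} → strengths 0.2765, 0.0600
Aggregate via t-conorm [a + b − a·b]: 0.3199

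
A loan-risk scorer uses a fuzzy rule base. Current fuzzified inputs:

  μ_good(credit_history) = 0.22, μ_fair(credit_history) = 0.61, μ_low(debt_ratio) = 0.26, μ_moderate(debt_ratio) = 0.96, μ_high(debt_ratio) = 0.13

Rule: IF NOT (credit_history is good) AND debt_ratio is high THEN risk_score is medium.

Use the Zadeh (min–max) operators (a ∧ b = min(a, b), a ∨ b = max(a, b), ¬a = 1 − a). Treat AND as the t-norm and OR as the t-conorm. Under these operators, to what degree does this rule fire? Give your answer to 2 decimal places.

firing strength: ¬good=1−0.22=0.78, high=0.13; AND[min(a, b)] → w = 0.13

0.13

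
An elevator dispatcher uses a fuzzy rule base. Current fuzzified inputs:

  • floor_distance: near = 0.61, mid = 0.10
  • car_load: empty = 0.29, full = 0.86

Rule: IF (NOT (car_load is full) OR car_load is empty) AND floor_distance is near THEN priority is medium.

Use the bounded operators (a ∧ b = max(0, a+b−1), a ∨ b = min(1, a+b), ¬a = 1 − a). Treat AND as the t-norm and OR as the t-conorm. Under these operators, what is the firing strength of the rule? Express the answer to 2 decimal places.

firing strength: (¬full=1−0.86=0.14 OR empty=0.29) = 0.43; AND[max(0, a+b−1)] with near=0.61 → w = 0.04

0.04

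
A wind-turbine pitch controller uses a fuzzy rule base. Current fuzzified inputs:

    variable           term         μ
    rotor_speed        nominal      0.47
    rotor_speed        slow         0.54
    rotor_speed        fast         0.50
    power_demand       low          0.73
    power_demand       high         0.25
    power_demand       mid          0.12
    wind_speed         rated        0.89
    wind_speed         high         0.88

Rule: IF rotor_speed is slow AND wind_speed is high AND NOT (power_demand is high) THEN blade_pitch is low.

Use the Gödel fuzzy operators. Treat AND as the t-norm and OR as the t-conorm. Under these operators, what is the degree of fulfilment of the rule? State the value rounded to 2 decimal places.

0.54

firing strength: slow=0.54, high=0.88, ¬high=1−0.25=0.75; AND[min(a, b)] → w = 0.54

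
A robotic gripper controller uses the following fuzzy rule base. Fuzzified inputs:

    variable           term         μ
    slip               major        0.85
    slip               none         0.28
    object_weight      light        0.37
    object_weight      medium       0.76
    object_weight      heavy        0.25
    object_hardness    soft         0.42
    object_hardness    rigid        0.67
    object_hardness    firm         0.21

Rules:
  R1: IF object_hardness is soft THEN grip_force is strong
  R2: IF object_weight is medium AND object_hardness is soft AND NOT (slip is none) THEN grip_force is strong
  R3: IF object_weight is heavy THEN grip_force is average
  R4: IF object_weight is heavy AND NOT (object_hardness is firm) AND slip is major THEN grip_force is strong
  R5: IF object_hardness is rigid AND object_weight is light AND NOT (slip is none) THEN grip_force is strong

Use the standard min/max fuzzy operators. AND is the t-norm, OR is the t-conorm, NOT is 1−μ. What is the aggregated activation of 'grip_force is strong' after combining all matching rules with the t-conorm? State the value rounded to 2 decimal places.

0.42

R1: soft=0.42 → w = 0.42
R2: medium=0.76, soft=0.42, ¬none=1−0.28=0.72; AND[min(a, b)] → w = 0.42
R3: heavy=0.25 → w = 0.25
R4: heavy=0.25, ¬firm=1−0.21=0.79, major=0.85; AND[min(a, b)] → w = 0.25
R5: rigid=0.67, light=0.37, ¬none=1−0.28=0.72; AND[min(a, b)] → w = 0.37
Rules with consequent 'strong': {R1, R2, R4, R5} → strengths 0.42, 0.42, 0.25, 0.37
Aggregate via t-conorm [max(a, b)]: 0.42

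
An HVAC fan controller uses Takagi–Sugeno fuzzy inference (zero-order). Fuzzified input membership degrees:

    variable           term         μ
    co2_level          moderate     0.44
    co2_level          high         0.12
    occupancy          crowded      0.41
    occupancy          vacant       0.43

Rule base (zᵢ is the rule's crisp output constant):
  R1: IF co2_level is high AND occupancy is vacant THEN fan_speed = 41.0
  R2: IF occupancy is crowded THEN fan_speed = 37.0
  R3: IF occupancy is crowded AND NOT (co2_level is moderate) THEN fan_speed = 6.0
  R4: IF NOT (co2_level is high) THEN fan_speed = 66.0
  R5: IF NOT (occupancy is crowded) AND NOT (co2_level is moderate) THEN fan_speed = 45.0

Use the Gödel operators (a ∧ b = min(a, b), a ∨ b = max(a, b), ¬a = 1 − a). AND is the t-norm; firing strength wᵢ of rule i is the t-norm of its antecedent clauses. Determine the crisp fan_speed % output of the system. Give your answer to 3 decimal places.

44.466

R1 (z=41.0): high=0.12, vacant=0.43; AND[min(a, b)] → w = 0.12
R2 (z=37.0): crowded=0.41 → w = 0.41
R3 (z=6.0): crowded=0.41, ¬moderate=1−0.44=0.56; AND[min(a, b)] → w = 0.41
R4 (z=66.0): ¬high=1−0.12=0.88 → w = 0.88
R5 (z=45.0): ¬crowded=1−0.41=0.59, ¬moderate=1−0.44=0.56; AND[min(a, b)] → w = 0.56
Weighted average = (0.12·41.0 + 0.41·37.0 + 0.41·6.0 + 0.88·66.0 + 0.56·45.0) / (0.12 + 0.41 + 0.41 + 0.88 + 0.56)
  = 105.8300 / 2.3800 = 44.466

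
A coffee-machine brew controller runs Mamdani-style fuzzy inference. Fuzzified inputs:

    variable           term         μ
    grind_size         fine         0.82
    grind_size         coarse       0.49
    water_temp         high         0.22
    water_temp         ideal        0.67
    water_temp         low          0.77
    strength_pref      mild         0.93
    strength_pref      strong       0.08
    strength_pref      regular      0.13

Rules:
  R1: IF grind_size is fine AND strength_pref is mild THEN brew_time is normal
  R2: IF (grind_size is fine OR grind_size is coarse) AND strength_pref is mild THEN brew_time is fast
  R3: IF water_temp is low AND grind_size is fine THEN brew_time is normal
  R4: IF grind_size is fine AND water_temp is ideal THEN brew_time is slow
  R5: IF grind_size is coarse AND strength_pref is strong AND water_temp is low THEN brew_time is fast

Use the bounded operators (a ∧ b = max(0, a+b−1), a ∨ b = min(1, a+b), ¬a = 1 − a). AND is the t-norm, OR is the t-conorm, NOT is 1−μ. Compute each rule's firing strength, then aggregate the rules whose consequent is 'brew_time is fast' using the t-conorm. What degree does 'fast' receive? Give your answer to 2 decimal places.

R1: fine=0.82, mild=0.93; AND[max(0, a+b−1)] → w = 0.75
R2: (fine=0.82 OR coarse=0.49) = 1.00; AND[max(0, a+b−1)] with mild=0.93 → w = 0.93
R3: low=0.77, fine=0.82; AND[max(0, a+b−1)] → w = 0.59
R4: fine=0.82, ideal=0.67; AND[max(0, a+b−1)] → w = 0.49
R5: coarse=0.49, strong=0.08, low=0.77; AND[max(0, a+b−1)] → w = 0.00
Rules with consequent 'fast': {R2, R5} → strengths 0.93, 0.00
Aggregate via t-conorm [min(1, a+b)]: 0.93

0.93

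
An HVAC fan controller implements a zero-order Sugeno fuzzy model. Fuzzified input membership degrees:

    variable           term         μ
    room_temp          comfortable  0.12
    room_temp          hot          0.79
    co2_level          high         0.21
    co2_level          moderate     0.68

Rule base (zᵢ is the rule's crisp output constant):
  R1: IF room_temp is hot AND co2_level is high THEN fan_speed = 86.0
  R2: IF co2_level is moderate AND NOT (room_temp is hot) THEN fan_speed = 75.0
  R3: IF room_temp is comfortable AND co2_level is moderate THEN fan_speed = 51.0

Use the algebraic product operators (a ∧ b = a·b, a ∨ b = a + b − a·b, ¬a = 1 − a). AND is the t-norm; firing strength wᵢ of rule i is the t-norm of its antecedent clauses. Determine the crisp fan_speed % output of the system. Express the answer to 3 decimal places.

R1 (z=86.0): hot=0.79, high=0.21; AND[a·b] → w = 0.1659
R2 (z=75.0): moderate=0.68, ¬hot=1−0.79=0.21; AND[a·b] → w = 0.1428
R3 (z=51.0): comfortable=0.12, moderate=0.68; AND[a·b] → w = 0.0816
Weighted average = (0.1659·86.0 + 0.1428·75.0 + 0.0816·51.0) / (0.1659 + 0.1428 + 0.0816)
  = 29.1390 / 0.3903 = 74.658

74.658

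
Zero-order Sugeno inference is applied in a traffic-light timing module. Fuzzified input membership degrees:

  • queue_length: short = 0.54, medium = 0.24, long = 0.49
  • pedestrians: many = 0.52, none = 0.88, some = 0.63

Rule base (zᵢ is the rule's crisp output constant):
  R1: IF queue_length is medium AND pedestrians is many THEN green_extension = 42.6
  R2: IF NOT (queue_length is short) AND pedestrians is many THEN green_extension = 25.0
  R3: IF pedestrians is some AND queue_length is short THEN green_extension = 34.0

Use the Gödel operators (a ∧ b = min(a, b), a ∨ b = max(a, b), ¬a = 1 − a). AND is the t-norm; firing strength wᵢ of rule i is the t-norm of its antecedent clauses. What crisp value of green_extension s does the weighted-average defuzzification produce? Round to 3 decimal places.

32.326

R1 (z=42.6): medium=0.24, many=0.52; AND[min(a, b)] → w = 0.24
R2 (z=25.0): ¬short=1−0.54=0.46, many=0.52; AND[min(a, b)] → w = 0.46
R3 (z=34.0): some=0.63, short=0.54; AND[min(a, b)] → w = 0.54
Weighted average = (0.24·42.6 + 0.46·25.0 + 0.54·34.0) / (0.24 + 0.46 + 0.54)
  = 40.0840 / 1.2400 = 32.326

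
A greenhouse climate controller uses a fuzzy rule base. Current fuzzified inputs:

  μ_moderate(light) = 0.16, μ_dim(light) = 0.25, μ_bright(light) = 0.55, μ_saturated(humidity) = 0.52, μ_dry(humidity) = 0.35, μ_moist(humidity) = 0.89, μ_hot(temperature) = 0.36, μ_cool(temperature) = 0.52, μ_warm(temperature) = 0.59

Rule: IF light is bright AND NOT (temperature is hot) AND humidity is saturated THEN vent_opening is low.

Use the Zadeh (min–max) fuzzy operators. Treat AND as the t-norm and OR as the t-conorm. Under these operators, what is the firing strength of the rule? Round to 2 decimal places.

firing strength: bright=0.55, ¬hot=1−0.36=0.64, saturated=0.52; AND[min(a, b)] → w = 0.52

0.52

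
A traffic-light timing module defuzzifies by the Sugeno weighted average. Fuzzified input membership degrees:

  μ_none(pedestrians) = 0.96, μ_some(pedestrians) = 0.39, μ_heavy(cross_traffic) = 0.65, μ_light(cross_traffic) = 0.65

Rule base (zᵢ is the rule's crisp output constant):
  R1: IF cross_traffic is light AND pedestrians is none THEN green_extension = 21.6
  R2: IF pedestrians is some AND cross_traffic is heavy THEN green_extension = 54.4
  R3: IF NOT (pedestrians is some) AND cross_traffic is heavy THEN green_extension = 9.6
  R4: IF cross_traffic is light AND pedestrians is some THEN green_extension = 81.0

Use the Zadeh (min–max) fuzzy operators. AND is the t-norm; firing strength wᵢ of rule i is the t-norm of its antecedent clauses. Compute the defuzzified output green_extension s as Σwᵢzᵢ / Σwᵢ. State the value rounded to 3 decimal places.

R1 (z=21.6): light=0.65, none=0.96; AND[min(a, b)] → w = 0.65
R2 (z=54.4): some=0.39, heavy=0.65; AND[min(a, b)] → w = 0.39
R3 (z=9.6): ¬some=1−0.39=0.61, heavy=0.65; AND[min(a, b)] → w = 0.61
R4 (z=81.0): light=0.65, some=0.39; AND[min(a, b)] → w = 0.39
Weighted average = (0.65·21.6 + 0.39·54.4 + 0.61·9.6 + 0.39·81.0) / (0.65 + 0.39 + 0.61 + 0.39)
  = 72.7020 / 2.0400 = 35.638

35.638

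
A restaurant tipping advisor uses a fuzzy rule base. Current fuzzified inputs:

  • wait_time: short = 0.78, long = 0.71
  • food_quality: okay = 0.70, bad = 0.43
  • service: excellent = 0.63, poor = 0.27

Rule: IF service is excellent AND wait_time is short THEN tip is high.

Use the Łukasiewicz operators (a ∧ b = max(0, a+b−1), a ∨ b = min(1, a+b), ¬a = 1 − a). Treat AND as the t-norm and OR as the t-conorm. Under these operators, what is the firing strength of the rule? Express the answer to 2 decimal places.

0.41

firing strength: excellent=0.63, short=0.78; AND[max(0, a+b−1)] → w = 0.41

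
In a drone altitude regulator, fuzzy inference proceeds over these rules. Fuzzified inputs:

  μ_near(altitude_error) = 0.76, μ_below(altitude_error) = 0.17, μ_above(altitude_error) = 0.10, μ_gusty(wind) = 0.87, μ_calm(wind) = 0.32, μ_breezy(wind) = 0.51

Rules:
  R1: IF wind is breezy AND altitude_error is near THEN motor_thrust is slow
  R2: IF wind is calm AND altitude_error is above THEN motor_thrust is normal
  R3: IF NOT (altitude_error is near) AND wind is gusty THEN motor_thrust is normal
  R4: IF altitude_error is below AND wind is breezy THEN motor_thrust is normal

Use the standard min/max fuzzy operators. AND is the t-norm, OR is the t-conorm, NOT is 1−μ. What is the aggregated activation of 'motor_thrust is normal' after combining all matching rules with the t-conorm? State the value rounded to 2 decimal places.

0.24

R1: breezy=0.51, near=0.76; AND[min(a, b)] → w = 0.51
R2: calm=0.32, above=0.10; AND[min(a, b)] → w = 0.10
R3: ¬near=1−0.76=0.24, gusty=0.87; AND[min(a, b)] → w = 0.24
R4: below=0.17, breezy=0.51; AND[min(a, b)] → w = 0.17
Rules with consequent 'normal': {R2, R3, R4} → strengths 0.10, 0.24, 0.17
Aggregate via t-conorm [max(a, b)]: 0.24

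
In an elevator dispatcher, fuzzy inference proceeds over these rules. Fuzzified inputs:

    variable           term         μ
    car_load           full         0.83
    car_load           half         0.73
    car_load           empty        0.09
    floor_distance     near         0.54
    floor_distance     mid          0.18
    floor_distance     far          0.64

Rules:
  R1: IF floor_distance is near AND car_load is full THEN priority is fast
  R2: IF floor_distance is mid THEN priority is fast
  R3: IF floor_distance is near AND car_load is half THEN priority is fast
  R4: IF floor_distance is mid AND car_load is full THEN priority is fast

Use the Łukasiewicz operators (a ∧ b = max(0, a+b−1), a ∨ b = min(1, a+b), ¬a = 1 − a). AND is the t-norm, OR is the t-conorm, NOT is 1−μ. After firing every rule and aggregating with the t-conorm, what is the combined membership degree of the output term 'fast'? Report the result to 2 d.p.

R1: near=0.54, full=0.83; AND[max(0, a+b−1)] → w = 0.37
R2: mid=0.18 → w = 0.18
R3: near=0.54, half=0.73; AND[max(0, a+b−1)] → w = 0.27
R4: mid=0.18, full=0.83; AND[max(0, a+b−1)] → w = 0.01
Rules with consequent 'fast': {R1, R2, R3, R4} → strengths 0.37, 0.18, 0.27, 0.01
Aggregate via t-conorm [min(1, a+b)]: 0.83

0.83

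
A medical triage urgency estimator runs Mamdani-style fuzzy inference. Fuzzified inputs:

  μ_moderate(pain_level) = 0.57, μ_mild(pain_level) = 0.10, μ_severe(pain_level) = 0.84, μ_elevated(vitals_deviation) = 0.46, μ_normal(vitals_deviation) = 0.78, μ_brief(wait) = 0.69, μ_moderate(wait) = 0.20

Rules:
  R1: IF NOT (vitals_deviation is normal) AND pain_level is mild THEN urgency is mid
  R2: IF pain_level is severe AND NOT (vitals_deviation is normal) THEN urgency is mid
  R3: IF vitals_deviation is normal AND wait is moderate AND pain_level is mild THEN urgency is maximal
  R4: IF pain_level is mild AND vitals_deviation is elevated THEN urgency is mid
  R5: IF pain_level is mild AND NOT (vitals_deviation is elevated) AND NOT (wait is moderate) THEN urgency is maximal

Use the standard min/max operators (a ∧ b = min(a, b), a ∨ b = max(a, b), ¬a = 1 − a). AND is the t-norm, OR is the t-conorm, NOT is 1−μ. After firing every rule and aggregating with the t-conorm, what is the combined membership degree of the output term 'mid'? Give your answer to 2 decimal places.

0.22

R1: ¬normal=1−0.78=0.22, mild=0.10; AND[min(a, b)] → w = 0.10
R2: severe=0.84, ¬normal=1−0.78=0.22; AND[min(a, b)] → w = 0.22
R3: normal=0.78, moderate=0.20, mild=0.10; AND[min(a, b)] → w = 0.10
R4: mild=0.10, elevated=0.46; AND[min(a, b)] → w = 0.10
R5: mild=0.10, ¬elevated=1−0.46=0.54, ¬moderate=1−0.20=0.80; AND[min(a, b)] → w = 0.10
Rules with consequent 'mid': {R1, R2, R4} → strengths 0.10, 0.22, 0.10
Aggregate via t-conorm [max(a, b)]: 0.22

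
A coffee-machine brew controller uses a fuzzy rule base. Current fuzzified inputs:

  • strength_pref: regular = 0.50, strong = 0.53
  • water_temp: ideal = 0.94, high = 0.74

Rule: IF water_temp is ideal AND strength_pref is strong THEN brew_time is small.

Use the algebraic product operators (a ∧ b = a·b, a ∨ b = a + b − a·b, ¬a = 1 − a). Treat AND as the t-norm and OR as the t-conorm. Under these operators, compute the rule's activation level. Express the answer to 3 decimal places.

firing strength: ideal=0.94, strong=0.53; AND[a·b] → w = 0.4982

0.498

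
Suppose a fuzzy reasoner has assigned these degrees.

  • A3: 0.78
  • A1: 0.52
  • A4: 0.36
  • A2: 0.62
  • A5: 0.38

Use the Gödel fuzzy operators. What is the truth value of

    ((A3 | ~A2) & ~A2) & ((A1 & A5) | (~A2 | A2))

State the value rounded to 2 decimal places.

~A2 = 1 − 0.62 = 0.38
A3 | ~A2 = max(a, b) on (0.78, 0.38) = 0.78
~A2 = 1 − 0.62 = 0.38
(A3 | ~A2) & ~A2 = min(a, b) on (0.78, 0.38) = 0.38
A1 & A5 = min(a, b) on (0.52, 0.38) = 0.38
~A2 = 1 − 0.62 = 0.38
~A2 | A2 = max(a, b) on (0.38, 0.62) = 0.62
(A1 & A5) | (~A2 | A2) = max(a, b) on (0.38, 0.62) = 0.62
((A3 | ~A2) & ~A2) & ((A1 & A5) | (~A2 | A2)) = min(a, b) on (0.38, 0.62) = 0.38

0.38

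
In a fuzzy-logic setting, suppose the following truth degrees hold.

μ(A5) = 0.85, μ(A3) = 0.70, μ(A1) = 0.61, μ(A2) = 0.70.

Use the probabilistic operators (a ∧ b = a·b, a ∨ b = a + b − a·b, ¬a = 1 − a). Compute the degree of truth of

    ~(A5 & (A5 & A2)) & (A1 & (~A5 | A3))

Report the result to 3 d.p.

A5 & A2 = a·b on (0.8500, 0.7000) = 0.5950
A5 & (A5 & A2) = a·b on (0.8500, 0.5950) = 0.5057
~(A5 & (A5 & A2)) = 1 − 0.5057 = 0.4943
~A5 = 1 − 0.8500 = 0.1500
~A5 | A3 = a + b − a·b on (0.1500, 0.7000) = 0.7450
A1 & (~A5 | A3) = a·b on (0.6100, 0.7450) = 0.4544
~(A5 & (A5 & A2)) & (A1 & (~A5 | A3)) = a·b on (0.4943, 0.4544) = 0.2246

0.225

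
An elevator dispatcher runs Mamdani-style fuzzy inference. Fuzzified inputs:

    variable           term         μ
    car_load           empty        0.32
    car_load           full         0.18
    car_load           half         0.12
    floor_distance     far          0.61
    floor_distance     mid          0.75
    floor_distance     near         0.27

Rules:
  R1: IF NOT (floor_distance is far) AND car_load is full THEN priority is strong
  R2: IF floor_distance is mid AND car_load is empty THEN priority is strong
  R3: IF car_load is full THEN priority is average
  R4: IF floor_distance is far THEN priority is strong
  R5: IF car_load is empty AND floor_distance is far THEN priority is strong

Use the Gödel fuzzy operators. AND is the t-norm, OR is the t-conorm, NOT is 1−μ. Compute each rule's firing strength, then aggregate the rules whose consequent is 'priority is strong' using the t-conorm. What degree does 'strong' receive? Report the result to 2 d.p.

0.61

R1: ¬far=1−0.61=0.39, full=0.18; AND[min(a, b)] → w = 0.18
R2: mid=0.75, empty=0.32; AND[min(a, b)] → w = 0.32
R3: full=0.18 → w = 0.18
R4: far=0.61 → w = 0.61
R5: empty=0.32, far=0.61; AND[min(a, b)] → w = 0.32
Rules with consequent 'strong': {R1, R2, R4, R5} → strengths 0.18, 0.32, 0.61, 0.32
Aggregate via t-conorm [max(a, b)]: 0.61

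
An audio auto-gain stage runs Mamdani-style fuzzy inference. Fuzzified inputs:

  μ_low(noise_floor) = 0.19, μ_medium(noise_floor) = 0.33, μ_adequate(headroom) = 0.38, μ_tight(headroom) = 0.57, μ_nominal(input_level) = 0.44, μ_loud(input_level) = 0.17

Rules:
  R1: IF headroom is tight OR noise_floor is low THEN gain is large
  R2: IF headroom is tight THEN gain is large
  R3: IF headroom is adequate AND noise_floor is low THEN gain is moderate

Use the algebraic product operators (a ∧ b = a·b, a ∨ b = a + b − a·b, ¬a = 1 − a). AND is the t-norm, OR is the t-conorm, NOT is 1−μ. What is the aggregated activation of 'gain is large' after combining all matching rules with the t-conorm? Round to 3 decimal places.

R1: tight=0.57, low=0.19; OR[a + b − a·b] → w = 0.6517
R2: tight=0.57 → w = 0.5700
R3: adequate=0.38, low=0.19; AND[a·b] → w = 0.0722
Rules with consequent 'large': {R1, R2} → strengths 0.6517, 0.5700
Aggregate via t-conorm [a + b − a·b]: 0.8502

0.850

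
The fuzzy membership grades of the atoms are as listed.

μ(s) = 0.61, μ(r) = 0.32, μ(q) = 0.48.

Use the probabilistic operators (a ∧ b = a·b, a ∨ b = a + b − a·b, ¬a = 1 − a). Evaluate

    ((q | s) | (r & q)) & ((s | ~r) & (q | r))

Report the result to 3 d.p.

q | s = a + b − a·b on (0.4800, 0.6100) = 0.7972
r & q = a·b on (0.3200, 0.4800) = 0.1536
(q | s) | (r & q) = a + b − a·b on (0.7972, 0.1536) = 0.8284
~r = 1 − 0.3200 = 0.6800
s | ~r = a + b − a·b on (0.6100, 0.6800) = 0.8752
q | r = a + b − a·b on (0.4800, 0.3200) = 0.6464
(s | ~r) & (q | r) = a·b on (0.8752, 0.6464) = 0.5657
((q | s) | (r & q)) & ((s | ~r) & (q | r)) = a·b on (0.8284, 0.5657) = 0.4686

0.469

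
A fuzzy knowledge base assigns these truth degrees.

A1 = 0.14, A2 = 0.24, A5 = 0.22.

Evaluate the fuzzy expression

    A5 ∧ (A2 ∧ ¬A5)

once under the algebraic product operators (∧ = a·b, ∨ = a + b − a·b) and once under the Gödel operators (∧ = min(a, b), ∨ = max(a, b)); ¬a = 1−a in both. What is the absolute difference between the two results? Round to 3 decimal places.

0.179

Under algebraic product:
  ¬A5 = 1 − 0.2200 = 0.7800
  A2 ∧ ¬A5 = a·b on (0.2400, 0.7800) = 0.1872
  A5 ∧ (A2 ∧ ¬A5) = a·b on (0.2200, 0.1872) = 0.0412
  → value = 0.0412
Under Gödel:
  ¬A5 = 1 − 0.22 = 0.78
  A2 ∧ ¬A5 = min(a, b) on (0.24, 0.78) = 0.24
  A5 ∧ (A2 ∧ ¬A5) = min(a, b) on (0.22, 0.24) = 0.22
  → value = 0.2200
|0.0412 − 0.2200| = 0.179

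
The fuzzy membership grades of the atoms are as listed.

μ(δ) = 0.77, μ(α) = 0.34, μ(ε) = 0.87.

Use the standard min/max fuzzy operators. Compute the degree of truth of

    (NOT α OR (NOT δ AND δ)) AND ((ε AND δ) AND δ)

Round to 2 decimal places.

NOT α = 1 − 0.34 = 0.66
NOT δ = 1 − 0.77 = 0.23
NOT δ AND δ = min(a, b) on (0.23, 0.77) = 0.23
NOT α OR (NOT δ AND δ) = max(a, b) on (0.66, 0.23) = 0.66
ε AND δ = min(a, b) on (0.87, 0.77) = 0.77
(ε AND δ) AND δ = min(a, b) on (0.77, 0.77) = 0.77
(NOT α OR (NOT δ AND δ)) AND ((ε AND δ) AND δ) = min(a, b) on (0.66, 0.77) = 0.66

0.66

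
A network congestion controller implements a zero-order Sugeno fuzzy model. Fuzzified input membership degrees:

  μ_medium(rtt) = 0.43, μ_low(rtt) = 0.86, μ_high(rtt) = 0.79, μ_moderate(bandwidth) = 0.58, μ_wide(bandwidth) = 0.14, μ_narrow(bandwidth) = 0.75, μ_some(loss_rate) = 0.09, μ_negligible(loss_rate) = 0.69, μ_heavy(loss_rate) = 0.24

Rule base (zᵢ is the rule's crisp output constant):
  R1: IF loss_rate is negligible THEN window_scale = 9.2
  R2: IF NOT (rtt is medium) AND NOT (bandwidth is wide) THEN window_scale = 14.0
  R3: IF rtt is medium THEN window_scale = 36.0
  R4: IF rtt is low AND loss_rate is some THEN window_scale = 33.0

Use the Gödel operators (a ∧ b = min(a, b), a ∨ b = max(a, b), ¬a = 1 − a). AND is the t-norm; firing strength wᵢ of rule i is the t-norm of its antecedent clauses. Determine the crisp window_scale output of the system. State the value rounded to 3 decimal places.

R1 (z=9.2): negligible=0.69 → w = 0.69
R2 (z=14.0): ¬medium=1−0.43=0.57, ¬wide=1−0.14=0.86; AND[min(a, b)] → w = 0.57
R3 (z=36.0): medium=0.43 → w = 0.43
R4 (z=33.0): low=0.86, some=0.09; AND[min(a, b)] → w = 0.09
Weighted average = (0.69·9.2 + 0.57·14.0 + 0.43·36.0 + 0.09·33.0) / (0.69 + 0.57 + 0.43 + 0.09)
  = 32.7780 / 1.7800 = 18.415

18.415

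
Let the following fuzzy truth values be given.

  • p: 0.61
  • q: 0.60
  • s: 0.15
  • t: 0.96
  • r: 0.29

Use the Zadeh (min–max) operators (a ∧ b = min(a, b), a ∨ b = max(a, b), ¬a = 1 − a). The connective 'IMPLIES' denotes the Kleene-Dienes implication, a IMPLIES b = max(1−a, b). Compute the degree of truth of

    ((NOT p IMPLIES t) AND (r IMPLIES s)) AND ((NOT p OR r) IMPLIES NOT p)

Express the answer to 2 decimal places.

NOT p = 1 − 0.61 = 0.39
NOT p IMPLIES t  [Kleene-Dienes: max(1−a, b)] with a=0.39, b=0.96 → 0.96
r IMPLIES s  [Kleene-Dienes: max(1−a, b)] with a=0.29, b=0.15 → 0.71
(NOT p IMPLIES t) AND (r IMPLIES s) = min(a, b) on (0.96, 0.71) = 0.71
NOT p = 1 − 0.61 = 0.39
NOT p OR r = max(a, b) on (0.39, 0.29) = 0.39
NOT p = 1 − 0.61 = 0.39
(NOT p OR r) IMPLIES NOT p  [Kleene-Dienes: max(1−a, b)] with a=0.39, b=0.39 → 0.61
((NOT p IMPLIES t) AND (r IMPLIES s)) AND ((NOT p OR r) IMPLIES NOT p) = min(a, b) on (0.71, 0.61) = 0.61

0.61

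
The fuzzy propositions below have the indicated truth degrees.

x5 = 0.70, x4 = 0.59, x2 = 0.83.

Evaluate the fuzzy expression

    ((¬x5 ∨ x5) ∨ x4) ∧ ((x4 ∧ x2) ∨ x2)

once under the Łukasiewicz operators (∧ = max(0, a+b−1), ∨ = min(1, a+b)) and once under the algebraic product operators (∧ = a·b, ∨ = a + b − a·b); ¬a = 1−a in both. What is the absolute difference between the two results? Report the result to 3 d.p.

0.165

Under Łukasiewicz:
  ¬x5 = 1 − 0.70 = 0.30
  ¬x5 ∨ x5 = min(1, a+b) on (0.30, 0.70) = 1.00
  (¬x5 ∨ x5) ∨ x4 = min(1, a+b) on (1.00, 0.59) = 1.00
  x4 ∧ x2 = max(0, a+b−1) on (0.59, 0.83) = 0.42
  (x4 ∧ x2) ∨ x2 = min(1, a+b) on (0.42, 0.83) = 1.00
  ((¬x5 ∨ x5) ∨ x4) ∧ ((x4 ∧ x2) ∨ x2) = max(0, a+b−1) on (1.00, 1.00) = 1.00
  → value = 1.0000
Under algebraic product:
  ¬x5 = 1 − 0.7000 = 0.3000
  ¬x5 ∨ x5 = a + b − a·b on (0.3000, 0.7000) = 0.7900
  (¬x5 ∨ x5) ∨ x4 = a + b − a·b on (0.7900, 0.5900) = 0.9139
  x4 ∧ x2 = a·b on (0.5900, 0.8300) = 0.4897
  (x4 ∧ x2) ∨ x2 = a + b − a·b on (0.4897, 0.8300) = 0.9132
  ((¬x5 ∨ x5) ∨ x4) ∧ ((x4 ∧ x2) ∨ x2) = a·b on (0.9139, 0.9132) = 0.8346
  → value = 0.8346
|1.0000 − 0.8346| = 0.165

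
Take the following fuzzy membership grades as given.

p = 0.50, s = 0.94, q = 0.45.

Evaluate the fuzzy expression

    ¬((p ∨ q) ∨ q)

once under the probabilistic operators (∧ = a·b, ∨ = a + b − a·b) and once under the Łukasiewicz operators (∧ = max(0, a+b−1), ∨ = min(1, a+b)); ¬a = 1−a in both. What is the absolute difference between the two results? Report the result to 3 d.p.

Under probabilistic:
  p ∨ q = a + b − a·b on (0.5000, 0.4500) = 0.7250
  (p ∨ q) ∨ q = a + b − a·b on (0.7250, 0.4500) = 0.8488
  ¬((p ∨ q) ∨ q) = 1 − 0.8488 = 0.1512
  → value = 0.1512
Under Łukasiewicz:
  p ∨ q = min(1, a+b) on (0.50, 0.45) = 0.95
  (p ∨ q) ∨ q = min(1, a+b) on (0.95, 0.45) = 1.00
  ¬((p ∨ q) ∨ q) = 1 − 1.00 = 0.00
  → value = 0.0000
|0.1512 − 0.0000| = 0.151

0.151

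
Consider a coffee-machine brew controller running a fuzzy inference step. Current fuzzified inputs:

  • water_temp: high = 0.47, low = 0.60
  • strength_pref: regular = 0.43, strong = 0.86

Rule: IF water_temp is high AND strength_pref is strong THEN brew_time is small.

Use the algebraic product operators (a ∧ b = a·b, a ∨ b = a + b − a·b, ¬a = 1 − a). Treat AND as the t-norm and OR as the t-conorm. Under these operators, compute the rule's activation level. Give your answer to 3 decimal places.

firing strength: high=0.47, strong=0.86; AND[a·b] → w = 0.4042

0.404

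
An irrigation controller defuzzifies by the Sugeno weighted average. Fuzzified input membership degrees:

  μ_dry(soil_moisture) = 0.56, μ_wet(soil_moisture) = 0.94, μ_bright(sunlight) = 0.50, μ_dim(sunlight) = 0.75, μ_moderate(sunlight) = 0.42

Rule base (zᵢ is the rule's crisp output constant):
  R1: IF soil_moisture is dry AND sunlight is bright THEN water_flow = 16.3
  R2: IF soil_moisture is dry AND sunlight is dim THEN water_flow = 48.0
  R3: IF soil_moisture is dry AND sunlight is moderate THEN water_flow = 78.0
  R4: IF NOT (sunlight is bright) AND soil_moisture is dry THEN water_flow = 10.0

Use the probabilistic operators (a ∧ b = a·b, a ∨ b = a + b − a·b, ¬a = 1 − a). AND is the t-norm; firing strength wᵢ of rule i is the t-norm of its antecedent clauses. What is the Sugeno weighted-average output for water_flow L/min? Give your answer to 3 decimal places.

37.747

R1 (z=16.3): dry=0.56, bright=0.50; AND[a·b] → w = 0.2800
R2 (z=48.0): dry=0.56, dim=0.75; AND[a·b] → w = 0.4200
R3 (z=78.0): dry=0.56, moderate=0.42; AND[a·b] → w = 0.2352
R4 (z=10.0): ¬bright=1−0.50=0.50, dry=0.56; AND[a·b] → w = 0.2800
Weighted average = (0.2800·16.3 + 0.4200·48.0 + 0.2352·78.0 + 0.2800·10.0) / (0.2800 + 0.4200 + 0.2352 + 0.2800)
  = 45.8696 / 1.2152 = 37.747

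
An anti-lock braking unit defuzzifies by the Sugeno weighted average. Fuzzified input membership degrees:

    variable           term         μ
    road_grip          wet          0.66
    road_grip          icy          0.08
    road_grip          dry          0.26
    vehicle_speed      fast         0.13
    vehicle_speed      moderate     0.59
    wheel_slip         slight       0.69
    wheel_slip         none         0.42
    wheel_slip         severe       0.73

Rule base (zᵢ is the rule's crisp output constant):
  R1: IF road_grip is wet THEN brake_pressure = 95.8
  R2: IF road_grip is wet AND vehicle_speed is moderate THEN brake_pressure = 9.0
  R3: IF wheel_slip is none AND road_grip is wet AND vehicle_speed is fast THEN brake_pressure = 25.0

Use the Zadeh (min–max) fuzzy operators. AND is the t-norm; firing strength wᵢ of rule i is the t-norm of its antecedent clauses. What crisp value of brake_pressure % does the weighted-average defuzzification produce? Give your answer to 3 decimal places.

R1 (z=95.8): wet=0.66 → w = 0.66
R2 (z=9.0): wet=0.66, moderate=0.59; AND[min(a, b)] → w = 0.59
R3 (z=25.0): none=0.42, wet=0.66, fast=0.13; AND[min(a, b)] → w = 0.13
Weighted average = (0.66·95.8 + 0.59·9.0 + 0.13·25.0) / (0.66 + 0.59 + 0.13)
  = 71.7880 / 1.3800 = 52.020

52.020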